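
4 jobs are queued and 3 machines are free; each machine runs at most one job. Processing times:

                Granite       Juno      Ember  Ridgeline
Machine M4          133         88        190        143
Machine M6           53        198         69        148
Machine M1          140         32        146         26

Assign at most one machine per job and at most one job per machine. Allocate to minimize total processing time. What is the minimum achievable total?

Treat this as an assignment problem: match each job to one machine.
Optimal: Juno→Machine M4 (88 min), Granite→Machine M6 (53 min), Ridgeline→Machine M1 (26 min) — total 88+53+26 = 167 min.
Row-greedy (each job in turn takes its cheapest remaining machine) gives 275 min, worse by 108.

Min total: 167 min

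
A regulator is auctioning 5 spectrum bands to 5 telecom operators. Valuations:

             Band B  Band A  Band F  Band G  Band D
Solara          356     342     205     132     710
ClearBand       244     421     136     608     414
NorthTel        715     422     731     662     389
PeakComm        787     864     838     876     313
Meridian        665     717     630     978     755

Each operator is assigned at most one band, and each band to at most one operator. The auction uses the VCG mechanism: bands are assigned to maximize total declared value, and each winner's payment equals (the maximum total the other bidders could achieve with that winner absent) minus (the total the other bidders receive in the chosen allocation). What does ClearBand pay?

Efficient allocation: Solara→Band D ($710M), ClearBand→Band A ($421M), NorthTel→Band B ($715M), PeakComm→Band F ($838M), Meridian→Band G ($978M); total welfare W = $3662M.
ClearBand receives Band A at value $421M, so the others get W − 421 = $3241M.
Without ClearBand: best allocation of the remaining 4 bidders over all 5 bands is Solara→Band D ($710M), NorthTel→Band F ($731M), PeakComm→Band A ($864M), Meridian→Band G ($978M), total $3283M.
VCG payment = (others' best without ClearBand) − (others' welfare with ClearBand) = 3283 − 3241 = $42M.

ClearBand pays $42M.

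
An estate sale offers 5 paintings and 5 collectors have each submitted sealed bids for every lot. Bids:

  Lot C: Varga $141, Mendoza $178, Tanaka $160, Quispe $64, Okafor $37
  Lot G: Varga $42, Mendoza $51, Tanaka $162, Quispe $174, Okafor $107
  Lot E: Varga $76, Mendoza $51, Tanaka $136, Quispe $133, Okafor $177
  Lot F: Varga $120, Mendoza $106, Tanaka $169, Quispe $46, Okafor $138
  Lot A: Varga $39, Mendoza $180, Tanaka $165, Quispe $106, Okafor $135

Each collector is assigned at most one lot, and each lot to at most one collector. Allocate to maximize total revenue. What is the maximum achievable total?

Optimal: Varga→Lot C ($141), Mendoza→Lot A ($180), Tanaka→Lot F ($169), Quispe→Lot G ($174), Okafor→Lot E ($177) — total 141+180+169+174+177 = $841.
Column-greedy (each lot in turn goes to its best remaining collector) gives $737, worse by 104.

Maximum total: $841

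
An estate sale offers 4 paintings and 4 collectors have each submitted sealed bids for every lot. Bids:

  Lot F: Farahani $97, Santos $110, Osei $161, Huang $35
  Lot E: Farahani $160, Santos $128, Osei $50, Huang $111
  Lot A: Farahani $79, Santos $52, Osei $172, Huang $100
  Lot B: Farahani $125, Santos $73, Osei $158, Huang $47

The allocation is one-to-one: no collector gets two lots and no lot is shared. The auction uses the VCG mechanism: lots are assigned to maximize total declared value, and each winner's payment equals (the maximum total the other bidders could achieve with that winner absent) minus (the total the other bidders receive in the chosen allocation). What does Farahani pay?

Farahani pays $25.

Efficient allocation: Farahani→Lot E ($160), Santos→Lot F ($110), Osei→Lot B ($158), Huang→Lot A ($100); total welfare W = $528.
Farahani receives Lot E at value $160, so the others get W − 160 = $368.
Without Farahani: best allocation of the remaining 3 bidders over all 4 lots is Santos→Lot F ($110), Osei→Lot A ($172), Huang→Lot E ($111), total $393.
VCG payment = (others' best without Farahani) − (others' welfare with Farahani) = 393 − 368 = $25.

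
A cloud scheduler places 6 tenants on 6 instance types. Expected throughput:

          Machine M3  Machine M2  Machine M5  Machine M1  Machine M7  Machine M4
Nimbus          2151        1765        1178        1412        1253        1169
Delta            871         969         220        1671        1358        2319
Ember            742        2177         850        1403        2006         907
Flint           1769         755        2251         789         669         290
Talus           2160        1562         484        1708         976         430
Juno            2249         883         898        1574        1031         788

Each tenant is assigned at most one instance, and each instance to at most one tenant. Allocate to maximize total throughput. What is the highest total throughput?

Treat this as an assignment problem: match each tenant to one instance.
Optimal: Nimbus→Machine M2 (1765 ops/s), Delta→Machine M4 (2319 ops/s), Ember→Machine M7 (2006 ops/s), Flint→Machine M5 (2251 ops/s), Talus→Machine M1 (1708 ops/s), Juno→Machine M3 (2249 ops/s) — total 1765+2319+2006+2251+1708+2249 = 12298 ops/s.
Row-greedy (each tenant in turn takes its best remaining instance) gives 11637 ops/s, worse by 661.
Checked against all permutations: 12298 ops/s is optimal.

Max total: 12298 ops/s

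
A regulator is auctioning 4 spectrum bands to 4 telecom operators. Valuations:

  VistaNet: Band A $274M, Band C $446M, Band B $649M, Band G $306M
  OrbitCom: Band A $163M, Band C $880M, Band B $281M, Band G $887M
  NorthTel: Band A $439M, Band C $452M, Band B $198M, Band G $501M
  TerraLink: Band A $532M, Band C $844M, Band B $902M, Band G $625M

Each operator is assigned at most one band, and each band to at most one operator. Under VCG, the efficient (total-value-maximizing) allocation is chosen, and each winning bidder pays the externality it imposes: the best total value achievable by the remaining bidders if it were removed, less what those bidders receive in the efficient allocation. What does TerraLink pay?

Efficient allocation: VistaNet→Band B ($649M), OrbitCom→Band G ($887M), NorthTel→Band A ($439M), TerraLink→Band C ($844M); total welfare W = $2819M.
TerraLink receives Band C at value $844M, so the others get W − 844 = $1975M.
Without TerraLink: best allocation of the remaining 3 bidders over all 4 bands is VistaNet→Band B ($649M), OrbitCom→Band C ($880M), NorthTel→Band G ($501M), total $2030M.
VCG payment = (others' best without TerraLink) − (others' welfare with TerraLink) = 2030 − 1975 = $55M.

TerraLink pays $55M.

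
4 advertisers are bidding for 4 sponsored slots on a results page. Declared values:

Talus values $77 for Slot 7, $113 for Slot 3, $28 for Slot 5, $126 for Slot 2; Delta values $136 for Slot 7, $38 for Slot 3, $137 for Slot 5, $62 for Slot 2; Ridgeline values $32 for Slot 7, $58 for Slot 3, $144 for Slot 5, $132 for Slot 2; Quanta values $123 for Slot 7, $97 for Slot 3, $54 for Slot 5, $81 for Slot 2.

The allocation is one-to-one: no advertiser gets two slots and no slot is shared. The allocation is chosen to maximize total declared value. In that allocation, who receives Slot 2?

Ridgeline receives Slot 2.

Optimal: Talus→Slot 3 ($113), Delta→Slot 5 ($137), Ridgeline→Slot 2 ($132), Quanta→Slot 7 ($123) — total 113+137+132+123 = $505.
Row-greedy (each advertiser in turn takes its best remaining slot) gives $444, worse by 61.
Next-best assignment: Talus→Slot 2, Delta→Slot 7, Ridgeline→Slot 5, Quanta→Slot 3 = $503.
Swapping Ridgeline↔Quanta (Ridgeline→Slot 7 $32, Quanta→Slot 2 $81) loses 142.
No other one-to-one assignment exceeds $505.
Ridgeline's own top slot is Slot 5 ($144), but forcing Ridgeline→Slot 5 and reassigning the rest optimally gives only $503 — worse by 2.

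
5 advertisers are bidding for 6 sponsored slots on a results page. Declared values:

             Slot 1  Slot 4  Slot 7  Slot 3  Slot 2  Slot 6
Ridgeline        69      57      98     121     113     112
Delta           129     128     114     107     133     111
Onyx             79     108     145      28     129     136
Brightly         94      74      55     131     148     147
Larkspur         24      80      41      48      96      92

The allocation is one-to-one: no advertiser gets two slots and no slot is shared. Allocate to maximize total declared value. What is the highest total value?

Maximum total: $638

Treat this as an assignment problem: match each advertiser to one slot.
Optimal: Ridgeline→Slot 3 ($121), Delta→Slot 1 ($129), Onyx→Slot 7 ($145), Brightly→Slot 6 ($147), Larkspur→Slot 2 ($96) — total 121+129+145+147+96 = $638.
Row-greedy (each advertiser in turn takes its best remaining slot) gives $626, worse by 12.
Next-best assignment: Ridgeline→Slot 3, Delta→Slot 4, Onyx→Slot 7, Brightly→Slot 6, Larkspur→Slot 2 = $637.
Checked against all permutations: $638 is optimal.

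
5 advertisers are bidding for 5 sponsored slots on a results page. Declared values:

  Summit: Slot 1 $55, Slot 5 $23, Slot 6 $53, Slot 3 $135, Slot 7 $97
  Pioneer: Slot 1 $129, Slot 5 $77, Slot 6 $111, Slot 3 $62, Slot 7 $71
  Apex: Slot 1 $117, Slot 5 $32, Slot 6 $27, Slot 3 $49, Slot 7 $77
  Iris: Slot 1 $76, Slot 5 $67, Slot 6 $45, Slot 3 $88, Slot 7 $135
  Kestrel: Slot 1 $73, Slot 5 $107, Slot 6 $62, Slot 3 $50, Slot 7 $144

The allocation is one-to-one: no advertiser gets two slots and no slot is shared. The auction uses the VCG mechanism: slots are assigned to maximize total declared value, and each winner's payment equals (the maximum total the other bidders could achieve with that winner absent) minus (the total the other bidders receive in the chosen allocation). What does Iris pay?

Iris pays $37.

Efficient allocation: Summit→Slot 3 ($135), Pioneer→Slot 6 ($111), Apex→Slot 1 ($117), Iris→Slot 7 ($135), Kestrel→Slot 5 ($107); total welfare W = $605.
Iris receives Slot 7 at value $135, so the others get W − 135 = $470.
Without Iris: best allocation of the remaining 4 bidders over all 5 slots is Summit→Slot 3 ($135), Pioneer→Slot 6 ($111), Apex→Slot 1 ($117), Kestrel→Slot 7 ($144), total $507.
VCG payment = (others' best without Iris) − (others' welfare with Iris) = 507 − 470 = $37.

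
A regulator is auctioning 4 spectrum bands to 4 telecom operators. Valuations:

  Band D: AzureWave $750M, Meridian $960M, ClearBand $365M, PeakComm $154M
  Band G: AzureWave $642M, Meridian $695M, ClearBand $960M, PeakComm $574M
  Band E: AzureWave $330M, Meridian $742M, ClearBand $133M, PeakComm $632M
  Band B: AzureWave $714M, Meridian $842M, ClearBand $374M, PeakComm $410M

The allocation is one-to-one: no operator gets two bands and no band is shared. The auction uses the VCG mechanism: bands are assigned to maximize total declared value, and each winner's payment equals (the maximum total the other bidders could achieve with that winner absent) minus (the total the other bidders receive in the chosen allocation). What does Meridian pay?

Meridian pays $36M.

Efficient allocation: AzureWave→Band B ($714M), Meridian→Band D ($960M), ClearBand→Band G ($960M), PeakComm→Band E ($632M); total welfare W = $3266M.
Meridian receives Band D at value $960M, so the others get W − 960 = $2306M.
Without Meridian: best allocation of the remaining 3 bidders over all 4 bands is AzureWave→Band D ($750M), ClearBand→Band G ($960M), PeakComm→Band E ($632M), total $2342M.
VCG payment = (others' best without Meridian) − (others' welfare with Meridian) = 2342 − 2306 = $36M.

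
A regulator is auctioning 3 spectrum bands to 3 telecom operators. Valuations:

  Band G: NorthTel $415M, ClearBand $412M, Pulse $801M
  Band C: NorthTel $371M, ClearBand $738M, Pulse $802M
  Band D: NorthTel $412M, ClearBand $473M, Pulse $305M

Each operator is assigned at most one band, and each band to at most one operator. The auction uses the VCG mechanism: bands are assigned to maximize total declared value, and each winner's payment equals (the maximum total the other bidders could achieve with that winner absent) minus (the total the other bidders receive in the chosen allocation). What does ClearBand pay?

Efficient allocation: NorthTel→Band D ($412M), ClearBand→Band C ($738M), Pulse→Band G ($801M); total welfare W = $1951M.
ClearBand receives Band C at value $738M, so the others get W − 738 = $1213M.
Without ClearBand: best allocation of the remaining 2 bidders over all 3 bands is NorthTel→Band G ($415M), Pulse→Band C ($802M), total $1217M.
VCG payment = (others' best without ClearBand) − (others' welfare with ClearBand) = 1217 − 1213 = $4M.

ClearBand pays $4M.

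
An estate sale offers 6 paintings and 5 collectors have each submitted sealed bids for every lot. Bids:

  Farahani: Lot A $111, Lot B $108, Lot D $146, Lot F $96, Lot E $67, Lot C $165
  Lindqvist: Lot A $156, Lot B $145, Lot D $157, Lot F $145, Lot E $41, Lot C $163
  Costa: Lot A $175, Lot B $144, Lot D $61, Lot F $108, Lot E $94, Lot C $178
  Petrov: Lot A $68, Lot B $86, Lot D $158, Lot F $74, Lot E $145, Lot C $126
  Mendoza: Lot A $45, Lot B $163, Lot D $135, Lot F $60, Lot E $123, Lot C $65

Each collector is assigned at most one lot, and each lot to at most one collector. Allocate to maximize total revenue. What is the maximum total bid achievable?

This is the linear assignment problem.
Optimal: Farahani→Lot C ($165), Lindqvist→Lot F ($145), Costa→Lot A ($175), Petrov→Lot D ($158), Mendoza→Lot B ($163) — total 165+145+175+158+163 = $806.
Next-best assignment: Farahani→Lot C, Lindqvist→Lot D, Costa→Lot A, Petrov→Lot E, Mendoza→Lot B = $805.
Every other assignment is strictly worse.

Maximum total: $806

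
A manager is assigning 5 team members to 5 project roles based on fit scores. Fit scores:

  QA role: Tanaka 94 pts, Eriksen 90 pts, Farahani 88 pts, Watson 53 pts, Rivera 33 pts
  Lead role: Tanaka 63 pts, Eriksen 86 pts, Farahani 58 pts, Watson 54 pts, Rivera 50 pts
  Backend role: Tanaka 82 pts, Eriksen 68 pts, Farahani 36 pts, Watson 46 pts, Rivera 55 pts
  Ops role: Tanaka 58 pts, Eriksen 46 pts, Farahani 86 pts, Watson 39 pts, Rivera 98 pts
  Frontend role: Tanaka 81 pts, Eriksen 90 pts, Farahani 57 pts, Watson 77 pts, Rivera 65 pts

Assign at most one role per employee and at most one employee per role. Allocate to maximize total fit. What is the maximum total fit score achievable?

Max total: 431 pts

Optimal: Tanaka→Backend role (82 pts), Eriksen→Lead role (86 pts), Farahani→QA role (88 pts), Watson→Frontend role (77 pts), Rivera→Ops role (98 pts) — total 82+86+88+77+98 = 431 pts.
Row-greedy (each employee in turn takes its best remaining role) gives 379 pts, worse by 52.
Next-best assignment: Tanaka→Backend role, Eriksen→Frontend role, Farahani→QA role, Watson→Lead role, Rivera→Ops role = 412 pts.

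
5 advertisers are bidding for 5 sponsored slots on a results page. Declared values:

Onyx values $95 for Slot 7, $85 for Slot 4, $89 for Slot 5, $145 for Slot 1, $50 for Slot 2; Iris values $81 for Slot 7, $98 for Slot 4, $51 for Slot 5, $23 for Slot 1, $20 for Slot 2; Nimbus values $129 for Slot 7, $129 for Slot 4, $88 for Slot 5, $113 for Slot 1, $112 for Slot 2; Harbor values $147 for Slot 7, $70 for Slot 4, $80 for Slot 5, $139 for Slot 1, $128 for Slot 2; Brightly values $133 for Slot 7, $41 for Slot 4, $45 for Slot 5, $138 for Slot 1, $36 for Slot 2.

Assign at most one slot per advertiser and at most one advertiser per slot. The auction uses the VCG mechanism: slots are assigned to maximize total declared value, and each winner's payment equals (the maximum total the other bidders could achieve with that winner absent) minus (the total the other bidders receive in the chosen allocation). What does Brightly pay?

Efficient allocation: Onyx→Slot 1 ($145), Iris→Slot 4 ($98), Nimbus→Slot 5 ($88), Harbor→Slot 2 ($128), Brightly→Slot 7 ($133); total welfare W = $592.
Brightly receives Slot 7 at value $133, so the others get W − 133 = $459.
Without Brightly: best allocation of the remaining 4 bidders over all 5 slots is Onyx→Slot 1 ($145), Iris→Slot 4 ($98), Nimbus→Slot 2 ($112), Harbor→Slot 7 ($147), total $502.
VCG payment = (others' best without Brightly) − (others' welfare with Brightly) = 502 − 459 = $43.

Brightly pays $43.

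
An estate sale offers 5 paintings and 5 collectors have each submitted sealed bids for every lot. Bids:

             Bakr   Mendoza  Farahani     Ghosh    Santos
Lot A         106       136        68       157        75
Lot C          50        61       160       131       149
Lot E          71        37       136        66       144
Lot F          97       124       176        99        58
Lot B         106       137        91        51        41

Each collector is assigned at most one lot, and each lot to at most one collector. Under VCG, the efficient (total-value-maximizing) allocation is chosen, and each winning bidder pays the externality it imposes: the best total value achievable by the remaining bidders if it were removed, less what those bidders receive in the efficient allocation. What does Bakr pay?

Efficient allocation: Bakr→Lot F ($97), Mendoza→Lot B ($137), Farahani→Lot C ($160), Ghosh→Lot A ($157), Santos→Lot E ($144); total welfare W = $695.
Bakr receives Lot F at value $97, so the others get W − 97 = $598.
Without Bakr: best allocation of the remaining 4 bidders over all 5 lots is Mendoza→Lot B ($137), Farahani→Lot F ($176), Ghosh→Lot A ($157), Santos→Lot C ($149), total $619.
VCG payment = (others' best without Bakr) − (others' welfare with Bakr) = 619 − 598 = $21.

Bakr pays $21.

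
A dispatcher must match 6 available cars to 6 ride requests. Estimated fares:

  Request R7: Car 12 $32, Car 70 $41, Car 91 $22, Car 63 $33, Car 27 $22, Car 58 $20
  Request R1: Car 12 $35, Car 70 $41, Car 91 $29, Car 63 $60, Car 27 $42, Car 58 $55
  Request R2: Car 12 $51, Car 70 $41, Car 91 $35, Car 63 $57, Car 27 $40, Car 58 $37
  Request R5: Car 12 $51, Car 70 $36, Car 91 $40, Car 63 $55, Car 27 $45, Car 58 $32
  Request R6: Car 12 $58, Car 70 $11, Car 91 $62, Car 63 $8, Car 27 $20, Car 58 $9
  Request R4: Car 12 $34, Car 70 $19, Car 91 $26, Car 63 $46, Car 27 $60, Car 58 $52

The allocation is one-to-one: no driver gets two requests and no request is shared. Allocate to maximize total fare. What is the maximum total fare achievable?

Optimal: Car 12→Request R5 ($51), Car 70→Request R7 ($41), Car 91→Request R6 ($62), Car 63→Request R2 ($57), Car 27→Request R4 ($60), Car 58→Request R1 ($55) — total 51+41+62+57+60+55 = $326.
Row-greedy (each driver in turn takes its best remaining request) gives $296, worse by 30.

Max total: $326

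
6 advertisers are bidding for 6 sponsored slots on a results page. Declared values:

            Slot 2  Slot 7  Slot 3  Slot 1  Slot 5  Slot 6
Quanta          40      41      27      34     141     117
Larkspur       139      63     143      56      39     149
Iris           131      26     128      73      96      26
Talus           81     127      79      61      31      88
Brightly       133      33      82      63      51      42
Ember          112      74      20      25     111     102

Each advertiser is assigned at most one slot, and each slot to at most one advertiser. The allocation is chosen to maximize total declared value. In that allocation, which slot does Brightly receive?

Brightly receives Slot 1.

Treat this as an assignment problem: match each advertiser to one slot.
Optimal: Quanta→Slot 5 ($141), Larkspur→Slot 6 ($149), Iris→Slot 3 ($128), Talus→Slot 7 ($127), Brightly→Slot 1 ($63), Ember→Slot 2 ($112) — total 141+149+128+127+63+112 = $720.
Next-best assignment: Quanta→Slot 5, Larkspur→Slot 3, Iris→Slot 1, Talus→Slot 7, Brightly→Slot 2, Ember→Slot 6 = $719.
No other one-to-one assignment exceeds $720.
Brightly's own top slot is Slot 2 ($133), but forcing Brightly→Slot 2 and reassigning the rest optimally gives only $719 — worse by 1.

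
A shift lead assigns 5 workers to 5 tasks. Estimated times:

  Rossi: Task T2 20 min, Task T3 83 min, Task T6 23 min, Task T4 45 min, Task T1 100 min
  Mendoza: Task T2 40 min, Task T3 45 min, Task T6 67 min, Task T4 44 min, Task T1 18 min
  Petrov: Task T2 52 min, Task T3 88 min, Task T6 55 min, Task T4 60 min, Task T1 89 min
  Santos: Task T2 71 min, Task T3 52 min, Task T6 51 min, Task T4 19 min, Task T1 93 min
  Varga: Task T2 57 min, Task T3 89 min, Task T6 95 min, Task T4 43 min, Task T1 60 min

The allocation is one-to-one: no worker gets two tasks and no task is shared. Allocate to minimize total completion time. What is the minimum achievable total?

This is a one-to-one assignment (minimum-cost bipartite matching).
Optimal: Rossi→Task T2 (20 min), Mendoza→Task T1 (18 min), Petrov→Task T6 (55 min), Santos→Task T3 (52 min), Varga→Task T4 (43 min) — total 20+18+55+52+43 = 188 min.
Min-entry greedy (repeatedly take the single cheapest remaining cell) gives 201 min, worse by 13.

Minimum total: 188 min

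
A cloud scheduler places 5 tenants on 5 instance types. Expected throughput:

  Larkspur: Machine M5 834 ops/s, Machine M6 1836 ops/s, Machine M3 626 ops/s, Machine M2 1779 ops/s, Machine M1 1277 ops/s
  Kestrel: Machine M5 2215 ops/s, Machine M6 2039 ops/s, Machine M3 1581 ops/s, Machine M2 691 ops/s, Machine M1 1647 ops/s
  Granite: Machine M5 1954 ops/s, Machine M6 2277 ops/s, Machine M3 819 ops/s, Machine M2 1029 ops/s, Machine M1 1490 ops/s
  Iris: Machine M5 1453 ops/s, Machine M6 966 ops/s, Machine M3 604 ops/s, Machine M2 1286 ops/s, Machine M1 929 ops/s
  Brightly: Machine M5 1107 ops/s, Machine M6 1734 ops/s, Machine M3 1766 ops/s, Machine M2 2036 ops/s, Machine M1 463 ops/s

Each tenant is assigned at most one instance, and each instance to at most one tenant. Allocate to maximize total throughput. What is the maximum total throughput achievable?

Optimal: Larkspur→Machine M2 (1779 ops/s), Kestrel→Machine M5 (2215 ops/s), Granite→Machine M6 (2277 ops/s), Iris→Machine M1 (929 ops/s), Brightly→Machine M3 (1766 ops/s) — total 1779+2215+2277+929+1766 = 8966 ops/s.
Swapping Iris↔Larkspur (Iris→Machine M2 1286 ops/s, Larkspur→Machine M1 1277 ops/s) loses 145.

Max total: 8966 ops/s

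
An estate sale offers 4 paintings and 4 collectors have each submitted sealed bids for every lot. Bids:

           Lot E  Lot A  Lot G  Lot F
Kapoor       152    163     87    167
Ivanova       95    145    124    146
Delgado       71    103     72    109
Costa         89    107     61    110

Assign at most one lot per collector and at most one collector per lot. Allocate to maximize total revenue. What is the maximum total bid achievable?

Optimal: Kapoor→Lot E ($152), Ivanova→Lot G ($124), Delgado→Lot F ($109), Costa→Lot A ($107) — total 152+124+109+107 = $492.
Swapping Kapoor↔Costa (Kapoor→Lot A $163, Costa→Lot E $89) loses 7.

Max total: $492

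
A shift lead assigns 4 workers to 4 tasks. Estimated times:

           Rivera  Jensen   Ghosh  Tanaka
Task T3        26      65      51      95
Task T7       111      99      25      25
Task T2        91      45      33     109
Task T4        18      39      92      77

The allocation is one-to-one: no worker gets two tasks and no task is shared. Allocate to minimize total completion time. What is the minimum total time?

Treat this as an assignment problem: match each worker to one task.
Optimal: Rivera→Task T3 (26 min), Jensen→Task T4 (39 min), Ghosh→Task T2 (33 min), Tanaka→Task T7 (25 min) — total 26+39+33+25 = 123 min.
Min-entry greedy (repeatedly take the single cheapest remaining cell) gives 183 min, worse by 60.
No other one-to-one assignment undercuts 123 min.

Minimum total: 123 min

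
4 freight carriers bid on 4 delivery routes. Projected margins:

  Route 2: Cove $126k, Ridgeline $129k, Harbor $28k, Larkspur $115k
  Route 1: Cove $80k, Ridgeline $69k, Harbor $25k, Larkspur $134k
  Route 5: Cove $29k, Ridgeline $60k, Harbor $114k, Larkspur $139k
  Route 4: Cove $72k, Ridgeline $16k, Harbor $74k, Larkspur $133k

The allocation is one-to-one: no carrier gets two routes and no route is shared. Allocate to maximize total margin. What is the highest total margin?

Max total: $456k

This is a one-to-one assignment (maximum-weight bipartite matching).
Optimal: Cove→Route 1 ($80k), Ridgeline→Route 2 ($129k), Harbor→Route 5 ($114k), Larkspur→Route 4 ($133k) — total 80+129+114+133 = $456k.
Row-greedy (each carrier in turn takes its best remaining route) gives $442k, worse by 14.
Swapping Ridgeline↔Cove (Ridgeline→Route 1 $69k, Cove→Route 2 $126k) loses 14.
Every other assignment is strictly worse.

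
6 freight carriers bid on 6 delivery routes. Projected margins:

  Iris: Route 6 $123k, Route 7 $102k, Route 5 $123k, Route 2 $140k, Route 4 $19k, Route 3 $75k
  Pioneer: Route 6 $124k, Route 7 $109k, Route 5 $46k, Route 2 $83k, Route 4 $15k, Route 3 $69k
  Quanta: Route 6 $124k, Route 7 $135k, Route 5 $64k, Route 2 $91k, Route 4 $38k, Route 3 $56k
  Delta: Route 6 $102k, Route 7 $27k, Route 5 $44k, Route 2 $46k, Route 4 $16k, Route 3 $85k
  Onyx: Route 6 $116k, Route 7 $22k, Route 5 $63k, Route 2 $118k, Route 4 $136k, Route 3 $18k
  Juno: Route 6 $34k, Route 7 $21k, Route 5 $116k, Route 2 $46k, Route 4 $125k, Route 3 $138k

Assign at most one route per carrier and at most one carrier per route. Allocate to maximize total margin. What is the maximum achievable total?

This is the linear assignment problem.
Optimal: Iris→Route 2 ($140k), Pioneer→Route 6 ($124k), Quanta→Route 7 ($135k), Delta→Route 3 ($85k), Onyx→Route 4 ($136k), Juno→Route 5 ($116k) — total 140+124+135+85+136+116 = $736k.
Column-greedy (each route in turn goes to its best remaining carrier) gives $710k, worse by 26.
No other one-to-one assignment exceeds $736k.

Maximum total: $736k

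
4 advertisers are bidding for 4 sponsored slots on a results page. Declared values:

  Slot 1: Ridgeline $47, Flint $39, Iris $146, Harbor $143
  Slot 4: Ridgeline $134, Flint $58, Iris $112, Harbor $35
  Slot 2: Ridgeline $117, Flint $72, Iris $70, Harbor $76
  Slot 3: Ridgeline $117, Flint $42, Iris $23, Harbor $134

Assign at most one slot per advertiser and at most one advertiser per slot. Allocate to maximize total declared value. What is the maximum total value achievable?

Optimal: Ridgeline→Slot 4 ($134), Flint→Slot 2 ($72), Iris→Slot 1 ($146), Harbor→Slot 3 ($134) — total 134+72+146+134 = $486.
No other one-to-one assignment exceeds $486.

Maximum total: $486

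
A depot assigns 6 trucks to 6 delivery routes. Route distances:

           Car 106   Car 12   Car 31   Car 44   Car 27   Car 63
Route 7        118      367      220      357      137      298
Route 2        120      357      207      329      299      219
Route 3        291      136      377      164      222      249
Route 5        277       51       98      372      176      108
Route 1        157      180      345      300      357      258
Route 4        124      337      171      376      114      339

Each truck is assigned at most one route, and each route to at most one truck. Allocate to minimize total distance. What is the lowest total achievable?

Optimal: Car 106→Route 2 (120 km), Car 12→Route 1 (180 km), Car 31→Route 4 (171 km), Car 44→Route 3 (164 km), Car 27→Route 7 (137 km), Car 63→Route 5 (108 km) — total 120+180+171+164+137+108 = 880 km.
No other one-to-one assignment undercuts 880 km.

Min total: 880 km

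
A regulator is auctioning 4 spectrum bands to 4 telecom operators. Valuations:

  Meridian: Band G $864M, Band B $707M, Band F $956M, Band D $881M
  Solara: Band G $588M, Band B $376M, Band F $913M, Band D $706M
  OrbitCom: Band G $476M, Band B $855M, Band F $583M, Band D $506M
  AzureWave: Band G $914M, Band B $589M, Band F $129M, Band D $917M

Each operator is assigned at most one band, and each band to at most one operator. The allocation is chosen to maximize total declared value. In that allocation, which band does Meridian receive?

Optimal: Meridian→Band D ($881M), Solara→Band F ($913M), OrbitCom→Band B ($855M), AzureWave→Band G ($914M) — total 881+913+855+914 = $3563M.
Max-entry greedy (repeatedly take the single best remaining cell) gives $3316M, worse by 247.
Meridian's own top band is Band F ($956M), but forcing Meridian→Band F and reassigning the rest optimally gives only $3431M — worse by 132.

Meridian receives Band D.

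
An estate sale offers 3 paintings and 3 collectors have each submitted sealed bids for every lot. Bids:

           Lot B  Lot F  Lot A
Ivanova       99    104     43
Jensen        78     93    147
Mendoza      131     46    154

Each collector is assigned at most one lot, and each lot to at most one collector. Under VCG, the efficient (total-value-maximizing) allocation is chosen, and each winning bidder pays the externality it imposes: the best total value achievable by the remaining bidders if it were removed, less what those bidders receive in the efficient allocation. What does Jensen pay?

Jensen pays $23.

Efficient allocation: Ivanova→Lot F ($104), Jensen→Lot A ($147), Mendoza→Lot B ($131); total welfare W = $382.
Jensen receives Lot A at value $147, so the others get W − 147 = $235.
Without Jensen: best allocation of the remaining 2 bidders over all 3 lots is Ivanova→Lot F ($104), Mendoza→Lot A ($154), total $258.
VCG payment = (others' best without Jensen) − (others' welfare with Jensen) = 258 − 235 = $23.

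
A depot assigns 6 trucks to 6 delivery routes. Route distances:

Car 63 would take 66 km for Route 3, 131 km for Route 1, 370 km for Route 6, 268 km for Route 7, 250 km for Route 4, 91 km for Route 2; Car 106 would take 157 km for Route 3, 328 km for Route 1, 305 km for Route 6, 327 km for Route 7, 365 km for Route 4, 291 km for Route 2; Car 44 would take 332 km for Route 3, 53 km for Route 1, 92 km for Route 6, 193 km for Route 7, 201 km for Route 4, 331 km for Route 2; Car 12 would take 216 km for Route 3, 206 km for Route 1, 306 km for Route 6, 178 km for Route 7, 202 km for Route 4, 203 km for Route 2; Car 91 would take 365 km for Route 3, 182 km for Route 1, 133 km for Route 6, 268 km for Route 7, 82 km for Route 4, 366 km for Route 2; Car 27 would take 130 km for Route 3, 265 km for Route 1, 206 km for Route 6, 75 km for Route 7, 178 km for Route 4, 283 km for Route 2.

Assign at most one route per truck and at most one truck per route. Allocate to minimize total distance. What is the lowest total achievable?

Min total: 703 km

Optimal: Car 63→Route 2 (91 km), Car 106→Route 3 (157 km), Car 44→Route 6 (92 km), Car 12→Route 1 (206 km), Car 91→Route 4 (82 km), Car 27→Route 7 (75 km) — total 91+157+92+206+82+75 = 703 km.
Row-greedy (each truck in turn takes its cheapest remaining route) gives 876 km, worse by 173.
Next-best assignment: Car 63→Route 2, Car 106→Route 3, Car 44→Route 1, Car 12→Route 4, Car 91→Route 6, Car 27→Route 7 = 711 km.
Swapping Car 63↔Car 44 (Car 63→Route 6 370 km, Car 44→Route 2 331 km) adds 518.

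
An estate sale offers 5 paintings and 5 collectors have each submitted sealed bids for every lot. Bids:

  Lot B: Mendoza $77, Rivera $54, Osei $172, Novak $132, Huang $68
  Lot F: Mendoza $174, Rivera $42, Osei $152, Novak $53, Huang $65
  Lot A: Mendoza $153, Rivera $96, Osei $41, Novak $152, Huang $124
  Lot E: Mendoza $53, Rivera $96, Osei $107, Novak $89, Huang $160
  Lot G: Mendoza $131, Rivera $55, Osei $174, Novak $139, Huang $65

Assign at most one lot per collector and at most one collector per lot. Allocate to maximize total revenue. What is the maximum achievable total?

Max total: $741

Optimal: Mendoza→Lot F ($174), Rivera→Lot A ($96), Osei→Lot B ($172), Novak→Lot G ($139), Huang→Lot E ($160) — total 174+96+172+139+160 = $741.
Row-greedy (each collector in turn takes its best remaining lot) gives $736, worse by 5.
Every other assignment is strictly worse.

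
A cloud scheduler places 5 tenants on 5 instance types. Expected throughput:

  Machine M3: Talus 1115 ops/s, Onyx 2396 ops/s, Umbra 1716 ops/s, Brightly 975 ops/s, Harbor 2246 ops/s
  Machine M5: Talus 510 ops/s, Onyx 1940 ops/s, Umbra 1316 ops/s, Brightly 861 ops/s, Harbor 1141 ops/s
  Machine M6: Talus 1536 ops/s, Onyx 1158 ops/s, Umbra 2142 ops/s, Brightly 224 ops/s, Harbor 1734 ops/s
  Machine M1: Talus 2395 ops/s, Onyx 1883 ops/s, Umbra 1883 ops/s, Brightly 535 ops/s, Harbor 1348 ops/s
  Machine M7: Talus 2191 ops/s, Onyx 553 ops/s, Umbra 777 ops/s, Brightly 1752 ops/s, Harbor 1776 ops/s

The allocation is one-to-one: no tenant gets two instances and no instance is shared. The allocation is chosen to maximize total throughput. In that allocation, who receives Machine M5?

This is a one-to-one assignment (maximum-weight bipartite matching).
Optimal: Talus→Machine M1 (2395 ops/s), Onyx→Machine M5 (1940 ops/s), Umbra→Machine M6 (2142 ops/s), Brightly→Machine M7 (1752 ops/s), Harbor→Machine M3 (2246 ops/s) — total 2395+1940+2142+1752+2246 = 10475 ops/s.
Column-greedy (each instance in turn goes to its best remaining tenant) gives 9593 ops/s, worse by 882.
Swapping Brightly↔Talus (Brightly→Machine M1 535 ops/s, Talus→Machine M7 2191 ops/s) loses 1421.
Onyx's own top instance is Machine M3 (2396 ops/s), but forcing Onyx→Machine M3 and reassigning the rest optimally gives only 9826 ops/s — worse by 649.

Onyx receives Machine M5.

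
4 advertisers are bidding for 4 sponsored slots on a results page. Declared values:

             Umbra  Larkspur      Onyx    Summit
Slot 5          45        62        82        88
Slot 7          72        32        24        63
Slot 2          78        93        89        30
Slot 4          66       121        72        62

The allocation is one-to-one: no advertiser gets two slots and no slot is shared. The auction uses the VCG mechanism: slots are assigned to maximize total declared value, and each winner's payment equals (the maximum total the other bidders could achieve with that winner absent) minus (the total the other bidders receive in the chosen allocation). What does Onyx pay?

Efficient allocation: Umbra→Slot 7 ($72), Larkspur→Slot 4 ($121), Onyx→Slot 2 ($89), Summit→Slot 5 ($88); total welfare W = $370.
Onyx receives Slot 2 at value $89, so the others get W − 89 = $281.
Without Onyx: best allocation of the remaining 3 bidders over all 4 slots is Umbra→Slot 2 ($78), Larkspur→Slot 4 ($121), Summit→Slot 5 ($88), total $287.
VCG payment = (others' best without Onyx) − (others' welfare with Onyx) = 287 − 281 = $6.

Onyx pays $6.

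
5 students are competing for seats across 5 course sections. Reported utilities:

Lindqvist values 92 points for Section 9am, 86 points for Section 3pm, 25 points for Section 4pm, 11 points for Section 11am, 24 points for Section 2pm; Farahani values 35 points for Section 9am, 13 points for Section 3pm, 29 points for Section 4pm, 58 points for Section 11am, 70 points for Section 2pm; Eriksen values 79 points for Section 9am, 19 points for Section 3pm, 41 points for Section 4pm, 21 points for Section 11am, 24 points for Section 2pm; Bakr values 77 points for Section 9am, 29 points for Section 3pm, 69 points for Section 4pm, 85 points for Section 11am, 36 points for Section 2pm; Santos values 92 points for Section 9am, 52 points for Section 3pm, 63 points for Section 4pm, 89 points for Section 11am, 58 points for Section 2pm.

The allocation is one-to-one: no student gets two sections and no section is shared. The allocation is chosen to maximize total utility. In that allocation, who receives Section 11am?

Santos receives Section 11am.

Optimal: Lindqvist→Section 3pm (86 points), Farahani→Section 2pm (70 points), Eriksen→Section 9am (79 points), Bakr→Section 4pm (69 points), Santos→Section 11am (89 points) — total 86+70+79+69+89 = 393 points.
Max-entry greedy (repeatedly take the single best remaining cell) gives 339 points, worse by 54.
Next-best assignment: Lindqvist→Section 3pm, Farahani→Section 2pm, Eriksen→Section 9am, Bakr→Section 11am, Santos→Section 4pm = 383 points.
Swapping Santos↔Lindqvist (Santos→Section 3pm 52 points, Lindqvist→Section 11am 11 points) loses 112.
Checked against all permutations: 393 points is optimal.
Santos's own top section is Section 9am (92 points), but forcing Santos→Section 9am and reassigning the rest optimally gives only 374 points — worse by 19.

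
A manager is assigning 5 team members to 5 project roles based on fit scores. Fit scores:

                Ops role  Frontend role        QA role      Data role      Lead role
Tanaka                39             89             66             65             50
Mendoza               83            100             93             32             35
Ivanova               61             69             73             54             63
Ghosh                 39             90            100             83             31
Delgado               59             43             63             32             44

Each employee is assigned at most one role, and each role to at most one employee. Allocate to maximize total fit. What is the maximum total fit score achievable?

This is the linear assignment problem.
Optimal: Tanaka→Frontend role (89 pts), Mendoza→QA role (93 pts), Ivanova→Lead role (63 pts), Ghosh→Data role (83 pts), Delgado→Ops role (59 pts) — total 89+93+63+83+59 = 387 pts.
Column-greedy (each role in turn goes to its best remaining employee) gives 355 pts, worse by 32.
Swapping Tanaka↔Ivanova (Tanaka→Lead role 50 pts, Ivanova→Frontend role 69 pts) loses 33.

Maximum total: 387 pts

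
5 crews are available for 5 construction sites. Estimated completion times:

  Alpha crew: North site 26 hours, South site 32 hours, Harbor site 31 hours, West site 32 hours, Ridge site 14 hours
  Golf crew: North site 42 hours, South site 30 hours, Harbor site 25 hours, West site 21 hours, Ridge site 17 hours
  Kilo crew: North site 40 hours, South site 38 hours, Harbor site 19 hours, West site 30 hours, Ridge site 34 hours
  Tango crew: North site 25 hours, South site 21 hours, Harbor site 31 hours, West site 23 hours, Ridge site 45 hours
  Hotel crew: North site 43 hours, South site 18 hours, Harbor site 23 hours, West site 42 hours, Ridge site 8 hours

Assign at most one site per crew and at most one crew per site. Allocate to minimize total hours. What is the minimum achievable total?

Optimal: Alpha crew→North site (26 hours), Golf crew→West site (21 hours), Kilo crew→Harbor site (19 hours), Tango crew→South site (21 hours), Hotel crew→Ridge site (8 hours) — total 26+21+19+21+8 = 95 hours.
Column-greedy (each site in turn goes to its cheapest remaining crew) gives 97 hours, worse by 2.
Swapping Kilo crew↔Alpha crew (Kilo crew→North site 40 hours, Alpha crew→Harbor site 31 hours) adds 26.
Checked against all permutations: 95 hours is optimal.

Min total: 95 hours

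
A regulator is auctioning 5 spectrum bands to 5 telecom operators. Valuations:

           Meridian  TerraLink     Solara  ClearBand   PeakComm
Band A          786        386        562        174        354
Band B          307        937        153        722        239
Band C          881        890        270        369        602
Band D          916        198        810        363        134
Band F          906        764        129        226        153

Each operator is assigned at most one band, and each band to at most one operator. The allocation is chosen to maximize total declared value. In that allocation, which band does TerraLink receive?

Optimal: Meridian→Band A ($786M), TerraLink→Band F ($764M), Solara→Band D ($810M), ClearBand→Band B ($722M), PeakComm→Band C ($602M) — total 786+764+810+722+602 = $3684M.
Next-best assignment: Meridian→Band F, TerraLink→Band C, Solara→Band D, ClearBand→Band B, PeakComm→Band A = $3682M.
TerraLink's own top band is Band B ($937M), but forcing TerraLink→Band B and reassigning the rest optimally gives only $3429M — worse by 255.

TerraLink receives Band F.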